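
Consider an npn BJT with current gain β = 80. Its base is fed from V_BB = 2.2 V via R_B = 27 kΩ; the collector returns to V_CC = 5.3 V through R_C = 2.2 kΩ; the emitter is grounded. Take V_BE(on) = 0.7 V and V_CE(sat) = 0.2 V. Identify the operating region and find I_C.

Assume active: I_B = (2.2 − 0.7)/27 = 0.0556 mA, giving I_C = β·I_B = 4.44 mA.
But then V_CE = 5.3 − 4.44×2.2 = -4.48 V < V_CE(sat) = 0.2 V — impossible in the active region.
So the transistor is saturated. With V_CE = 0.2 V, I_C = (V_CC − 0.2)/R_C = 5.1/2.2 = 2.32 mA.
Check: β·I_B = 4.44 mA > I_C = 2.32 mA, confirming saturation.

saturation; I_C ≈ 2.3 mA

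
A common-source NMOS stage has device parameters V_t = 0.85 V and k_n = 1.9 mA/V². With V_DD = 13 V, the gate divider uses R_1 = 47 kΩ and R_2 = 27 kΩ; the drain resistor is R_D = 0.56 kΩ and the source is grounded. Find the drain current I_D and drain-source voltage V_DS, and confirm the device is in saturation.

V_G = V_DD·R_2/(R_1+R_2) = 13×27/74 = 4.74 V. With the source grounded, V_GS = V_G = 4.74 V.
Assume saturation: I_D = (k_n/2)(V_GS − V_t)² = (1.9/2)×(4.74 − 0.85)² = 0.95×3.89² = 14.4 mA.
V_DS = V_DD − I_D·R_D = 13 − 14.4×0.56 = 4.94 V.
Saturation requires V_DS ≥ V_GS − V_t = 3.89 V; 4.94 ≥ 3.89 ✓.

I_D ≈ 14 mA, V_DS ≈ 4.9 V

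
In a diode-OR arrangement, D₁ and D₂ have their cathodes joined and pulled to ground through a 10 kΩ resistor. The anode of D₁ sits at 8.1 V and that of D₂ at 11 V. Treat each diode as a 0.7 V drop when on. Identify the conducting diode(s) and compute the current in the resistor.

Only D₂ conducts; I_R ≈ 1 mA

Assume both conduct. Then node N would need to be at both 8.1−0.7 = 7.4 V and 11−0.7 = 10.3 V, which is impossible.
Assume only D₂ conducts: V_N = 11 − 0.7 = 10.3 V, so I_R = 10.3/10 = 1.03 mA.
Check D₁: its anode-to-cathode voltage is 8.1 − 10.3 = -2.2 V < 0.7 V, so it is off. The assumption is consistent.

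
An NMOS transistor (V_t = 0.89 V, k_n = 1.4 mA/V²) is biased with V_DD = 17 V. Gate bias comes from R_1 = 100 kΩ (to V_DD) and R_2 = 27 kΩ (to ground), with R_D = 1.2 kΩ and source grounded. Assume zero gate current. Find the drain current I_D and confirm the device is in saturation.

V_G = V_DD·R_2/(R_1+R_2) = 17×27/127 = 3.61 V. With the source grounded, V_GS = V_G = 3.61 V.
Assume saturation: I_D = (k_n/2)(V_GS − V_t)² = (1.4/2)×(3.61 − 0.89)² = 0.7×2.72² = 5.19 mA.
V_DS = V_DD − I_D·R_D = 17 − 5.19×1.2 = 10.8 V.
Saturation requires V_DS ≥ V_GS − V_t = 2.72 V; 10.8 ≥ 2.72 ✓.

I_D ≈ 5.2 mA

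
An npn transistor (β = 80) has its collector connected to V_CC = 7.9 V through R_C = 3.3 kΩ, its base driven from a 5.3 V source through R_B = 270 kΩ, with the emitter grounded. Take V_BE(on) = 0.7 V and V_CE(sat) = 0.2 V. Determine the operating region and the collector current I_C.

active; I_C ≈ 1.4 mA

Assume active. Base-emitter loop: I_B = (V_BB − V_BE)/R_B = (5.3 − 0.7)/270 = 0.017 mA.
I_C = β·I_B = 80×0.017 = 1.36 mA.
V_CE = V_CC − I_C·R_C = 7.9 − 1.36×3.3 = 3.4 V > V_CE(sat), so the active-region assumption holds.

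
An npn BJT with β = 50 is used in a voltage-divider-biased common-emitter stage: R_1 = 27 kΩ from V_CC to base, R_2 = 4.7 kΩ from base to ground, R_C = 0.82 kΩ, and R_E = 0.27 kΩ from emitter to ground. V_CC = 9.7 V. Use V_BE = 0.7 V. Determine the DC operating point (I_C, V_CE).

Thevenize the base divider: V_Th = V_CC·R_2/(R_1+R_2) = 9.7×4.7/31.7 = 1.44 V, R_Th = R_1‖R_2 = 4 kΩ.
Base-emitter loop: V_Th = I_B·R_Th + V_BE + (β+1)I_B·R_E, so I_B = (1.44 − 0.7) / (4 + 51×0.27) = 0.0415 mA.
I_C = β·I_B = 50×0.0415 = 2.08 mA, and I_E = (β+1)I_B = 2.12 mA.
V_CE = V_CC − I_C·R_C − I_E·R_E = 9.7 − 2.08×0.82 − 2.12×0.27 = 7.43 V.
V_CE = 7.43 V > 0.2 V confirms active-region operation.

I_C ≈ 2.1 mA, V_CE ≈ 7.4 V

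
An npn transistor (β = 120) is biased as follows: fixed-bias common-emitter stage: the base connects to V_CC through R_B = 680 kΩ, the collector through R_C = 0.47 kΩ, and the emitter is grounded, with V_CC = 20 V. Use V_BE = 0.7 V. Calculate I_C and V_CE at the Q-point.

Base loop: V_CC = I_B·R_B + V_BE, so I_B = (20 − 0.7)/680 kΩ = 0.0284 mA.
In the active region I_C = β·I_B = 120 × 0.0284 = 3.41 mA.
Collector loop: V_CE = V_CC − I_C·R_C = 20 − 3.41×0.47 = 18.4 V.
Since V_CE = 18.4 V > V_CE(sat) ≈ 0.2 V, the transistor is in the active region as assumed.

I_C ≈ 3.4 mA, V_CE ≈ 18 V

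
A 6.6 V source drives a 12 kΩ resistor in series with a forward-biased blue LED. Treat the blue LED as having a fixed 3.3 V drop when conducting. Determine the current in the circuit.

KVL around the loop: 6.6 = V_D + I·R = 3.3 + I × 12 kΩ.
So I = (6.6 − 3.3) / 12 kΩ = 3.3 / 12 = 0.275 mA.

I ≈ 0.27 mA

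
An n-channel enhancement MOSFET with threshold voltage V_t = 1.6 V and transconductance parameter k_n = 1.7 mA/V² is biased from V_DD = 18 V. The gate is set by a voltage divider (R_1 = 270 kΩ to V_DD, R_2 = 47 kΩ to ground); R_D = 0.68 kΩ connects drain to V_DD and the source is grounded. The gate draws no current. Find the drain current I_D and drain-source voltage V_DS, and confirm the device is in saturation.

I_D ≈ 0.97 mA, V_DS ≈ 17 V

V_G = V_DD·R_2/(R_1+R_2) = 18×47/317 = 2.67 V. With the source grounded, V_GS = V_G = 2.67 V.
Assume saturation: I_D = (k_n/2)(V_GS − V_t)² = (1.7/2)×(2.67 − 1.6)² = 0.85×1.07² = 0.971 mA.
V_DS = V_DD − I_D·R_D = 18 − 0.971×0.68 = 17.3 V.
Saturation requires V_DS ≥ V_GS − V_t = 1.07 V; 17.3 ≥ 1.07 ✓.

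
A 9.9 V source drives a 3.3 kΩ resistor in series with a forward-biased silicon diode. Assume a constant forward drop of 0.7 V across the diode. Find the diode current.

I ≈ 2.8 mA

KVL around the loop: 9.9 = V_D + I·R = 0.7 + I × 3.3 kΩ.
So I = (9.9 − 0.7) / 3.3 kΩ = 9.2 / 3.3 = 2.79 mA.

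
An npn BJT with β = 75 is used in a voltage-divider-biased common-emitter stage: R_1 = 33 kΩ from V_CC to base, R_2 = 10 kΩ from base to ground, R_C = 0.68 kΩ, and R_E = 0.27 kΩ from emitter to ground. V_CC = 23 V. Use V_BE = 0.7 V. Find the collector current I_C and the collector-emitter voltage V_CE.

I_C ≈ 12 mA, V_CE ≈ 11 V

Thevenize the base divider: V_Th = V_CC·R_2/(R_1+R_2) = 23×10/43 = 5.35 V, R_Th = R_1‖R_2 = 7.67 kΩ.
Base-emitter loop: V_Th = I_B·R_Th + V_BE + (β+1)I_B·R_E, so I_B = (5.35 − 0.7) / (7.67 + 76×0.27) = 0.165 mA.
I_C = β·I_B = 75×0.165 = 12.4 mA, and I_E = (β+1)I_B = 12.5 mA.
V_CE = V_CC − I_C·R_C − I_E·R_E = 23 − 12.4×0.68 − 12.5×0.27 = 11.2 V.
V_CE = 11.2 V > 0.2 V confirms active-region operation.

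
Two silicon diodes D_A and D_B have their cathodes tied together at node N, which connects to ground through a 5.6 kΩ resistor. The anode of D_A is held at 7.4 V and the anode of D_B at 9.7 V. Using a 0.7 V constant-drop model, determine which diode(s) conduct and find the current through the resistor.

Only D_B conducts; I_R ≈ 1.6 mA

Assume both conduct. Then node N would need to be at both 7.4−0.7 = 6.7 V and 9.7−0.7 = 9 V, which is impossible.
Assume only D_B conducts: V_N = 9.7 − 0.7 = 9 V, so I_R = 9/5.6 = 1.61 mA.
Check D_A: its anode-to-cathode voltage is 7.4 − 9 = -1.6 V < 0.7 V, so it is off. The assumption is consistent.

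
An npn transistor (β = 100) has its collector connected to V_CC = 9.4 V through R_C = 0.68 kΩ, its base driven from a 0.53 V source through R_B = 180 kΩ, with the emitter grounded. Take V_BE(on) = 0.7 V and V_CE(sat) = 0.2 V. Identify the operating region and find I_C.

cutoff; I_C ≈ 0

V_BB = 0.53 V ≤ V_BE(on) = 0.7 V, so the base-emitter junction is not forward biased.
The transistor is in cutoff: I_B = I_C = 0.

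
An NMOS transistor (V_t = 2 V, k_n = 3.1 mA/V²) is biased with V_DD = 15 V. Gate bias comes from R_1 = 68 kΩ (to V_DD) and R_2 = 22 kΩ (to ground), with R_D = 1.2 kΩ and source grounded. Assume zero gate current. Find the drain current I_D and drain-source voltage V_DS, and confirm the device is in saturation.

I_D ≈ 4.3 mA, V_DS ≈ 9.8 V

V_G = V_DD·R_2/(R_1+R_2) = 15×22/90 = 3.67 V. With the source grounded, V_GS = V_G = 3.67 V.
Assume saturation: I_D = (k_n/2)(V_GS − V_t)² = (3.1/2)×(3.67 − 2)² = 1.55×1.67² = 4.31 mA.
V_DS = V_DD − I_D·R_D = 15 − 4.31×1.2 = 9.83 V.
Saturation requires V_DS ≥ V_GS − V_t = 1.67 V; 9.83 ≥ 1.67 ✓.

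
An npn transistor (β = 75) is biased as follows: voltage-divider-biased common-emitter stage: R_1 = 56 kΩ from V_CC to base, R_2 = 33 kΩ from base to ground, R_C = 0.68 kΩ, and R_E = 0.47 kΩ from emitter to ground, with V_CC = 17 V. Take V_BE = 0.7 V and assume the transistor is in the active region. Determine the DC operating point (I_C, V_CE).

I_C ≈ 7.4 mA, V_CE ≈ 8.4 V

Thevenize the base divider: V_Th = V_CC·R_2/(R_1+R_2) = 17×33/89 = 6.3 V, R_Th = R_1‖R_2 = 20.8 kΩ.
Base-emitter loop: V_Th = I_B·R_Th + V_BE + (β+1)I_B·R_E, so I_B = (6.3 − 0.7) / (20.8 + 76×0.47) = 0.0992 mA.
I_C = β·I_B = 75×0.0992 = 7.44 mA, and I_E = (β+1)I_B = 7.54 mA.
V_CE = V_CC − I_C·R_C − I_E·R_E = 17 − 7.44×0.68 − 7.54×0.47 = 8.4 V.
V_CE = 8.4 V > 0.2 V confirms active-region operation.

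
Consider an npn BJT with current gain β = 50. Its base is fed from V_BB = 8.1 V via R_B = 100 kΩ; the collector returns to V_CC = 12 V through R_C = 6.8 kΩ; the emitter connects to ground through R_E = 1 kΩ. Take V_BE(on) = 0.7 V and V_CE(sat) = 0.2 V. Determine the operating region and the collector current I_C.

Assume active: I_B = (8.1 − 0.7)/(100 + 51×1) = 0.049 mA, I_C = β·I_B = 2.45 mA.
Then V_CE = 12 − 2.45×6.8 − 2.5×1 = -7.16 V < 0.2 V — the active assumption fails.
Re-solve with V_CE = 0.2 V. KCL at the emitter: V_E/R_E = (V_BB−0.7−V_E)/R_B + (V_CC−0.2−V_E)/R_C, giving V_E = 1.56 V.
I_C = (V_CC − 0.2 − V_E)/R_C = (11.8 − 1.56)/6.8 = 1.51 mA.
Check: I_B = (7.4 − 1.56)/100 = 0.0584 mA, and β·I_B = 2.92 mA > I_C, confirming saturation.

saturation; I_C ≈ 1.5 mA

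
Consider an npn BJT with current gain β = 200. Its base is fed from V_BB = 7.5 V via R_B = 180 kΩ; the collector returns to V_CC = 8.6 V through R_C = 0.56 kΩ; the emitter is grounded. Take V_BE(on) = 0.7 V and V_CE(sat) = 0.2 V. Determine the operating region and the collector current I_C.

Assume active. Base-emitter loop: I_B = (V_BB − V_BE)/R_B = (7.5 − 0.7)/180 = 0.0378 mA.
I_C = β·I_B = 200×0.0378 = 7.56 mA.
V_CE = V_CC − I_C·R_C = 8.6 − 7.56×0.56 = 4.37 V > V_CE(sat), so the active-region assumption holds.

active; I_C ≈ 7.6 mA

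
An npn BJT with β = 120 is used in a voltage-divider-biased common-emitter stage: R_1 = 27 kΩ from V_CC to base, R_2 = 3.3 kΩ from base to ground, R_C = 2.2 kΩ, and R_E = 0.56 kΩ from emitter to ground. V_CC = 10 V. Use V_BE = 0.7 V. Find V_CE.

V_CE ≈ 8.2 V

Thevenize the base divider: V_Th = V_CC·R_2/(R_1+R_2) = 10×3.3/30.3 = 1.09 V, R_Th = R_1‖R_2 = 2.94 kΩ.
Base-emitter loop: V_Th = I_B·R_Th + V_BE + (β+1)I_B·R_E, so I_B = (1.09 − 0.7) / (2.94 + 121×0.56) = 0.0055 mA.
I_C = β·I_B = 120×0.0055 = 0.66 mA, and I_E = (β+1)I_B = 0.666 mA.
V_CE = V_CC − I_C·R_C − I_E·R_E = 10 − 0.66×2.2 − 0.666×0.56 = 8.17 V.
V_CE = 8.17 V > 0.2 V confirms active-region operation.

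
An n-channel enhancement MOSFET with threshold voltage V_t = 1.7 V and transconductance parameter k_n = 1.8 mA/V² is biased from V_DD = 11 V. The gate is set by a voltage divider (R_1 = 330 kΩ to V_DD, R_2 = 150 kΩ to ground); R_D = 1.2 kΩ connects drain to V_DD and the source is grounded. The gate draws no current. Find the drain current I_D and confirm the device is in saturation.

I_D ≈ 2.7 mA

V_G = V_DD·R_2/(R_1+R_2) = 11×150/480 = 3.44 V. With the source grounded, V_GS = V_G = 3.44 V.
Assume saturation: I_D = (k_n/2)(V_GS − V_t)² = (1.8/2)×(3.44 − 1.7)² = 0.9×1.74² = 2.72 mA.
V_DS = V_DD − I_D·R_D = 11 − 2.72×1.2 = 7.74 V.
Saturation requires V_DS ≥ V_GS − V_t = 1.74 V; 7.74 ≥ 1.74 ✓.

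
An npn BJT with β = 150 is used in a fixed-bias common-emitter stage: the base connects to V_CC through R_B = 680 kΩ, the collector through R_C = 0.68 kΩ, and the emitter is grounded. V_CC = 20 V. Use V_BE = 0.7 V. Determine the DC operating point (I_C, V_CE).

Base loop: V_CC = I_B·R_B + V_BE, so I_B = (20 − 0.7)/680 kΩ = 0.0284 mA.
In the active region I_C = β·I_B = 150 × 0.0284 = 4.26 mA.
Collector loop: V_CE = V_CC − I_C·R_C = 20 − 4.26×0.68 = 17.1 V.
Since V_CE = 17.1 V > V_CE(sat) ≈ 0.2 V, the transistor is in the active region as assumed.

I_C ≈ 4.3 mA, V_CE ≈ 17 V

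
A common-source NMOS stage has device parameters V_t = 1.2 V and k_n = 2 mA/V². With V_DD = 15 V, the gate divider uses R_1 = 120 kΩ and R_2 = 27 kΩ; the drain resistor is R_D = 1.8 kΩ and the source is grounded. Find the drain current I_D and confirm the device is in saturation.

I_D ≈ 2.4 mA

V_G = V_DD·R_2/(R_1+R_2) = 15×27/147 = 2.76 V. With the source grounded, V_GS = V_G = 2.76 V.
Assume saturation: I_D = (k_n/2)(V_GS − V_t)² = (2/2)×(2.76 − 1.2)² = 1×1.56² = 2.42 mA.
V_DS = V_DD − I_D·R_D = 15 − 2.42×1.8 = 10.6 V.
Saturation requires V_DS ≥ V_GS − V_t = 1.56 V; 10.6 ≥ 1.56 ✓.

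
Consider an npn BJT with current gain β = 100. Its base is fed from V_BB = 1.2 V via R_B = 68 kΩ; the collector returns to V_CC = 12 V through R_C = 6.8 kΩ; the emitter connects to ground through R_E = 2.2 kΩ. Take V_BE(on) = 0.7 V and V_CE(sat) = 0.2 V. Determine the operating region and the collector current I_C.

Assume active. Base-emitter loop: I_B = (V_BB − V_BE)/(R_B + (β+1)R_E) = (1.2 − 0.7)/(68 + 101×2.2) = 0.00172 mA.
I_C = β·I_B = 100×0.00172 = 0.172 mA.
V_CE = V_CC − I_C·R_C − I_E·R_E = 12 − 0.172×6.8 − 0.174×2.2 = 10.4 V > V_CE(sat), so the active-region assumption holds.

active; I_C ≈ 0.17 mA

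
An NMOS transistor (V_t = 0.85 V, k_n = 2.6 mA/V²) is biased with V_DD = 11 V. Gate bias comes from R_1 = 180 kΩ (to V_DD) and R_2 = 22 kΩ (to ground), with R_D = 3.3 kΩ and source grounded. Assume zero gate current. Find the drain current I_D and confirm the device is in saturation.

V_G = V_DD·R_2/(R_1+R_2) = 11×22/202 = 1.2 V. With the source grounded, V_GS = V_G = 1.2 V.
Assume saturation: I_D = (k_n/2)(V_GS − V_t)² = (2.6/2)×(1.2 − 0.85)² = 1.3×0.348² = 0.157 mA.
V_DS = V_DD − I_D·R_D = 11 − 0.157×3.3 = 10.5 V.
Saturation requires V_DS ≥ V_GS − V_t = 0.348 V; 10.5 ≥ 0.348 ✓.

I_D ≈ 0.16 mA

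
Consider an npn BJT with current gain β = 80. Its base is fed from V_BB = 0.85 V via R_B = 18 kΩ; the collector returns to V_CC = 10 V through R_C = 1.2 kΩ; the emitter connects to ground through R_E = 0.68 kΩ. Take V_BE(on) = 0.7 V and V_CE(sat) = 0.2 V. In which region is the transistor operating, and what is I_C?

active; I_C ≈ 0.16 mA

Assume active. Base-emitter loop: I_B = (V_BB − V_BE)/(R_B + (β+1)R_E) = (0.85 − 0.7)/(18 + 81×0.68) = 0.00205 mA.
I_C = β·I_B = 80×0.00205 = 0.164 mA.
V_CE = V_CC − I_C·R_C − I_E·R_E = 10 − 0.164×1.2 − 0.166×0.68 = 9.69 V > V_CE(sat), so the active-region assumption holds.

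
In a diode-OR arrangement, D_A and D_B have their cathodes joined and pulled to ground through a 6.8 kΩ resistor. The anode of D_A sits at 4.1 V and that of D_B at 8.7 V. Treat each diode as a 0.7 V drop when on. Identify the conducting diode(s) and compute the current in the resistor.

Only D_B conducts; I_R ≈ 1.2 mA

Assume both conduct. Then node N would need to be at both 4.1−0.7 = 3.4 V and 8.7−0.7 = 8 V, which is impossible.
Assume only D_B conducts: V_N = 8.7 − 0.7 = 8 V, so I_R = 8/6.8 = 1.18 mA.
Check D_A: its anode-to-cathode voltage is 4.1 − 8 = -3.9 V < 0.7 V, so it is off. The assumption is consistent.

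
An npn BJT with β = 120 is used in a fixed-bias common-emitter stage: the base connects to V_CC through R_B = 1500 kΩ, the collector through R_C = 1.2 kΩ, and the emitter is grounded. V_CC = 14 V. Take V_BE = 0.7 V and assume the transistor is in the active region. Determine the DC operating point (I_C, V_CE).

I_C ≈ 1.1 mA, V_CE ≈ 13 V

Base loop: V_CC = I_B·R_B + V_BE, so I_B = (14 − 0.7)/1500 kΩ = 0.00887 mA.
In the active region I_C = β·I_B = 120 × 0.00887 = 1.06 mA.
Collector loop: V_CE = V_CC − I_C·R_C = 14 − 1.06×1.2 = 12.7 V.
Since V_CE = 12.7 V > V_CE(sat) ≈ 0.2 V, the transistor is in the active region as assumed.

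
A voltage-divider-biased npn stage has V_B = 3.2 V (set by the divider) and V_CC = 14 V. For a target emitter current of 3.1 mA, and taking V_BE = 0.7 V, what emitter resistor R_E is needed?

R_E ≈ 0.81 kΩ

V_E = V_B − V_BE = 3.2 − 0.7 = 2.5 V.
R_E = V_E / I_E = 2.5 / 3.1 = 0.806 kΩ.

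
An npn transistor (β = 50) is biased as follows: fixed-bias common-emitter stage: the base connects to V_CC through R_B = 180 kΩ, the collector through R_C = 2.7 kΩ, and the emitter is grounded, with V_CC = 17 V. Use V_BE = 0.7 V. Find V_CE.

Base loop: V_CC = I_B·R_B + V_BE, so I_B = (17 − 0.7)/180 kΩ = 0.0906 mA.
In the active region I_C = β·I_B = 50 × 0.0906 = 4.53 mA.
Collector loop: V_CE = V_CC − I_C·R_C = 17 − 4.53×2.7 = 4.77 V.
Since V_CE = 4.77 V > V_CE(sat) ≈ 0.2 V, the transistor is in the active region as assumed.

V_CE ≈ 4.8 V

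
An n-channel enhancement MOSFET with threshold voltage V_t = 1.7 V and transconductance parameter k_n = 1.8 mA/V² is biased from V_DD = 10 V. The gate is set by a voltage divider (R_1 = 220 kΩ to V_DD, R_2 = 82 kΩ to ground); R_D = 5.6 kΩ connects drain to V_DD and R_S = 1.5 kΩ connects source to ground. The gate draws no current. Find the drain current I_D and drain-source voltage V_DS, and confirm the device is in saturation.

I_D ≈ 0.3 mA, V_DS ≈ 7.9 V

V_G = V_DD·R_2/(R_1+R_2) = 10×82/302 = 2.72 V.
Assume saturation: I_D = (k_n/2)(V_GS − V_t)² with V_GS = V_G − I_D·R_S = 2.72 − 1.5·I_D.
Substituting gives 2.03·I_D² − 3.74·I_D + 0.928 = 0, with roots I_D = 0.295 or 1.55 mA.
The root I_D = 1.55 mA gives V_GS = 0.387 V ≤ V_t, so take I_D = 0.295 mA.
Then V_GS = 2.27 V and V_DS = V_DD − I_D(R_D+R_S) = 10 − 0.295×7.1 = 7.9 V.
Saturation requires V_DS ≥ V_GS − V_t = 0.573 V; 7.9 ≥ 0.573 ✓.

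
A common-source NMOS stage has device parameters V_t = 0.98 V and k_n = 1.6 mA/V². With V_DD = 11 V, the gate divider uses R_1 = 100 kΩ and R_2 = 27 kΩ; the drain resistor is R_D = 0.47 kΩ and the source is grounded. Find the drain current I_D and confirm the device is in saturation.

V_G = V_DD·R_2/(R_1+R_2) = 11×27/127 = 2.34 V. With the source grounded, V_GS = V_G = 2.34 V.
Assume saturation: I_D = (k_n/2)(V_GS − V_t)² = (1.6/2)×(2.34 − 0.98)² = 0.8×1.36² = 1.48 mA.
V_DS = V_DD − I_D·R_D = 11 − 1.48×0.47 = 10.3 V.
Saturation requires V_DS ≥ V_GS − V_t = 1.36 V; 10.3 ≥ 1.36 ✓.

I_D ≈ 1.5 mA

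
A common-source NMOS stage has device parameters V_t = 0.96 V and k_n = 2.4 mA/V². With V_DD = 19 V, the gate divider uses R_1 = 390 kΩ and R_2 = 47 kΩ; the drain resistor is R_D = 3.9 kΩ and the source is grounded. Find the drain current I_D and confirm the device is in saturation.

V_G = V_DD·R_2/(R_1+R_2) = 19×47/437 = 2.04 V. With the source grounded, V_GS = V_G = 2.04 V.
Assume saturation: I_D = (k_n/2)(V_GS − V_t)² = (2.4/2)×(2.04 − 0.96)² = 1.2×1.08² = 1.41 mA.
V_DS = V_DD − I_D·R_D = 19 − 1.41×3.9 = 13.5 V.
Saturation requires V_DS ≥ V_GS − V_t = 1.08 V; 13.5 ≥ 1.08 ✓.

I_D ≈ 1.4 mA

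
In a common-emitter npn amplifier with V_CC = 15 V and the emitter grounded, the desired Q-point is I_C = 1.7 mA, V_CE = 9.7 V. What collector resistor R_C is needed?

Collector loop: V_CC = I_C·R_C + V_CE.
R_C = (V_CC − V_CE)/I_C = (15 − 9.7)/1.7 = 3.12 kΩ.

R_C ≈ 3.1 kΩ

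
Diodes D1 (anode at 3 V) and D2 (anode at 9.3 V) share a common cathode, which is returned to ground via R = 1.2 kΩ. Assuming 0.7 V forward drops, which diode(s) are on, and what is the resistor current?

Only D2 conducts; I_R ≈ 7.2 mA

Assume both conduct. Then node N would need to be at both 3−0.7 = 2.3 V and 9.3−0.7 = 8.6 V, which is impossible.
Assume only D2 conducts: V_N = 9.3 − 0.7 = 8.6 V, so I_R = 8.6/1.2 = 7.17 mA.
Check D1: its anode-to-cathode voltage is 3 − 8.6 = -5.6 V < 0.7 V, so it is off. The assumption is consistent.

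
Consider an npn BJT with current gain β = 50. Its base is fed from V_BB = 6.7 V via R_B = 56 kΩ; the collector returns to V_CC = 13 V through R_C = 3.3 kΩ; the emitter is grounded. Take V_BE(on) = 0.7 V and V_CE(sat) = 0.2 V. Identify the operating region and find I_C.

Assume active: I_B = (6.7 − 0.7)/56 = 0.107 mA, giving I_C = β·I_B = 5.36 mA.
But then V_CE = 13 − 5.36×3.3 = -4.68 V < V_CE(sat) = 0.2 V — impossible in the active region.
So the transistor is saturated. With V_CE = 0.2 V, I_C = (V_CC − 0.2)/R_C = 12.8/3.3 = 3.88 mA.
Check: β·I_B = 5.36 mA > I_C = 3.88 mA, confirming saturation.

saturation; I_C ≈ 3.9 mA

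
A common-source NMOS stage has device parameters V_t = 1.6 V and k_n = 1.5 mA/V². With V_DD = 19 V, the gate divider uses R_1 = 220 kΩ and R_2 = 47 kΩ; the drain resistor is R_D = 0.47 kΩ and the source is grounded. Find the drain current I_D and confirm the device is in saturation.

V_G = V_DD·R_2/(R_1+R_2) = 19×47/267 = 3.34 V. With the source grounded, V_GS = V_G = 3.34 V.
Assume saturation: I_D = (k_n/2)(V_GS − V_t)² = (1.5/2)×(3.34 − 1.6)² = 0.75×1.74² = 2.28 mA.
V_DS = V_DD − I_D·R_D = 19 − 2.28×0.47 = 17.9 V.
Saturation requires V_DS ≥ V_GS − V_t = 1.74 V; 17.9 ≥ 1.74 ✓.

I_D ≈ 2.3 mA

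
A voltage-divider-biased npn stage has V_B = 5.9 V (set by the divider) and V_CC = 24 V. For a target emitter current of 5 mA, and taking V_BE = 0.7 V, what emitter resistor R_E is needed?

R_E ≈ 1 kΩ

V_E = V_B − V_BE = 5.9 − 0.7 = 5.2 V.
R_E = V_E / I_E = 5.2 / 5 = 1.04 kΩ.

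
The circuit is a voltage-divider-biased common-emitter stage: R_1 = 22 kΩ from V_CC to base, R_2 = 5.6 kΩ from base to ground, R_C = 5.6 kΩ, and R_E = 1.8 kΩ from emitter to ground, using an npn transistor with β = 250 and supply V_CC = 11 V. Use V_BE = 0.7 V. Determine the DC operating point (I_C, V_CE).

I_C ≈ 0.84 mA, V_CE ≈ 4.8 V

Thevenize the base divider: V_Th = V_CC·R_2/(R_1+R_2) = 11×5.6/27.6 = 2.23 V, R_Th = R_1‖R_2 = 4.46 kΩ.
Base-emitter loop: V_Th = I_B·R_Th + V_BE + (β+1)I_B·R_E, so I_B = (2.23 − 0.7) / (4.46 + 251×1.8) = 0.00336 mA.
I_C = β·I_B = 250×0.00336 = 0.839 mA, and I_E = (β+1)I_B = 0.843 mA.
V_CE = V_CC − I_C·R_C − I_E·R_E = 11 − 0.839×5.6 − 0.843×1.8 = 4.78 V.
V_CE = 4.78 V > 0.2 V confirms active-region operation.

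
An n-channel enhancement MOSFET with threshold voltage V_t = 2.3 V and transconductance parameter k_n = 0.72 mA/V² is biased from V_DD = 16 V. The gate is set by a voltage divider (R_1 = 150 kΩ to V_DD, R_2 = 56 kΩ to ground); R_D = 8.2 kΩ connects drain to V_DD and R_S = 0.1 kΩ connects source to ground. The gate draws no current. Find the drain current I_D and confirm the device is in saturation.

V_G = V_DD·R_2/(R_1+R_2) = 16×56/206 = 4.35 V.
Assume saturation: I_D = (k_n/2)(V_GS − V_t)² with V_GS = V_G − I_D·R_S = 4.35 − 0.1·I_D.
Substituting gives 0.0036·I_D² − 1.15·I_D + 1.51 = 0, with roots I_D = 1.32 or 317 mA.
The root I_D = 317 mA gives V_GS = -27.4 V ≤ V_t, so take I_D = 1.32 mA.
Then V_GS = 4.22 V and V_DS = V_DD − I_D(R_D+R_S) = 16 − 1.32×8.3 = 5.02 V.
Saturation requires V_DS ≥ V_GS − V_t = 1.92 V; 5.02 ≥ 1.92 ✓.

I_D ≈ 1.3 mA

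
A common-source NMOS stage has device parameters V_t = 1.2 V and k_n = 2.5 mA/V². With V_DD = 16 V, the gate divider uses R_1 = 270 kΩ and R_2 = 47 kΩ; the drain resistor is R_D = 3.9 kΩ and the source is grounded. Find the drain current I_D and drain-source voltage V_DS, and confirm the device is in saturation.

I_D ≈ 1.7 mA, V_DS ≈ 9.3 V

V_G = V_DD·R_2/(R_1+R_2) = 16×47/317 = 2.37 V. With the source grounded, V_GS = V_G = 2.37 V.
Assume saturation: I_D = (k_n/2)(V_GS − V_t)² = (2.5/2)×(2.37 − 1.2)² = 1.25×1.17² = 1.72 mA.
V_DS = V_DD − I_D·R_D = 16 − 1.72×3.9 = 9.3 V.
Saturation requires V_DS ≥ V_GS − V_t = 1.17 V; 9.3 ≥ 1.17 ✓.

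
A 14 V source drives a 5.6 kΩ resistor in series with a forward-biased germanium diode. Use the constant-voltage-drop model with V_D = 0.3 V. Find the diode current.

KVL around the loop: 14 = V_D + I·R = 0.3 + I × 5.6 kΩ.
So I = (14 − 0.3) / 5.6 kΩ = 13.7 / 5.6 = 2.45 mA.

I ≈ 2.4 mA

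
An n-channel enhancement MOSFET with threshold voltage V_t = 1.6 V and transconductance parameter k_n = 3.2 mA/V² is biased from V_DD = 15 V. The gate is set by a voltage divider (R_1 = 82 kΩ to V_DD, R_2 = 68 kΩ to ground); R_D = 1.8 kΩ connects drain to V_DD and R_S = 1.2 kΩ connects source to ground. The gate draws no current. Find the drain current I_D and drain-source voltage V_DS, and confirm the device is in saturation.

V_G = V_DD·R_2/(R_1+R_2) = 15×68/150 = 6.8 V.
Assume saturation: I_D = (k_n/2)(V_GS − V_t)² with V_GS = V_G − I_D·R_S = 6.8 − 1.2·I_D.
Substituting gives 2.3·I_D² − 21·I_D + 43.3 = 0, with roots I_D = 3.16 or 5.94 mA.
The root I_D = 5.94 mA gives V_GS = -0.327 V ≤ V_t, so take I_D = 3.16 mA.
Then V_GS = 3.01 V and V_DS = V_DD − I_D(R_D+R_S) = 15 − 3.16×3 = 5.51 V.
Saturation requires V_DS ≥ V_GS − V_t = 1.41 V; 5.51 ≥ 1.41 ✓.

I_D ≈ 3.2 mA, V_DS ≈ 5.5 V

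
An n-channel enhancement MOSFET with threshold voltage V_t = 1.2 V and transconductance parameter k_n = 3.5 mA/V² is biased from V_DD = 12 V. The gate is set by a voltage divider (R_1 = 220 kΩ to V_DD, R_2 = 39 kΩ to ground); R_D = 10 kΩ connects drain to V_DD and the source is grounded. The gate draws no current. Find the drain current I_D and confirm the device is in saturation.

I_D ≈ 0.64 mA

V_G = V_DD·R_2/(R_1+R_2) = 12×39/259 = 1.81 V. With the source grounded, V_GS = V_G = 1.81 V.
Assume saturation: I_D = (k_n/2)(V_GS − V_t)² = (3.5/2)×(1.81 − 1.2)² = 1.75×0.607² = 0.645 mA.
V_DS = V_DD − I_D·R_D = 12 − 0.645×10 = 5.55 V.
Saturation requires V_DS ≥ V_GS − V_t = 0.607 V; 5.55 ≥ 0.607 ✓.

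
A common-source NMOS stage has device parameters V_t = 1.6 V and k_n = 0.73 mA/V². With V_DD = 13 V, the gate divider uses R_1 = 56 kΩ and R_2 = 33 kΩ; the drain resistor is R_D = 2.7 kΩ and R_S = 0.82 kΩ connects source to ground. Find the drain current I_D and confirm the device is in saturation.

I_D ≈ 1.5 mA

V_G = V_DD·R_2/(R_1+R_2) = 13×33/89 = 4.82 V.
Assume saturation: I_D = (k_n/2)(V_GS − V_t)² with V_GS = V_G − I_D·R_S = 4.82 − 0.82·I_D.
Substituting gives 0.245·I_D² − 2.93·I_D + 3.78 = 0, with roots I_D = 1.48 or 10.5 mA.
The root I_D = 10.5 mA gives V_GS = -3.75 V ≤ V_t, so take I_D = 1.48 mA.
Then V_GS = 3.61 V and V_DS = V_DD − I_D(R_D+R_S) = 13 − 1.48×3.52 = 7.81 V.
Saturation requires V_DS ≥ V_GS − V_t = 2.01 V; 7.81 ≥ 2.01 ✓.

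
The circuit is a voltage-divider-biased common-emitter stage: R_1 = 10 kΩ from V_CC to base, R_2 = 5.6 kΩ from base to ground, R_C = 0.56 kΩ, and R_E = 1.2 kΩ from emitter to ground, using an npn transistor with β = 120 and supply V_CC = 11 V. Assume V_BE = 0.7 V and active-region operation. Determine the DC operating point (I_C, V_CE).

I_C ≈ 2.6 mA, V_CE ≈ 6.4 V

Thevenize the base divider: V_Th = V_CC·R_2/(R_1+R_2) = 11×5.6/15.6 = 3.95 V, R_Th = R_1‖R_2 = 3.59 kΩ.
Base-emitter loop: V_Th = I_B·R_Th + V_BE + (β+1)I_B·R_E, so I_B = (3.95 − 0.7) / (3.59 + 121×1.2) = 0.0218 mA.
I_C = β·I_B = 120×0.0218 = 2.62 mA, and I_E = (β+1)I_B = 2.64 mA.
V_CE = V_CC − I_C·R_C − I_E·R_E = 11 − 2.62×0.56 − 2.64×1.2 = 6.36 V.
V_CE = 6.36 V > 0.2 V confirms active-region operation.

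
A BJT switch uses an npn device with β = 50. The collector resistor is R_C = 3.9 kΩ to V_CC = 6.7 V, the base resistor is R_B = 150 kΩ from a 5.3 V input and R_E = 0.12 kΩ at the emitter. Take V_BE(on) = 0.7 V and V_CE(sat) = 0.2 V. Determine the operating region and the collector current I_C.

Assume active. Base-emitter loop: I_B = (V_BB − V_BE)/(R_B + (β+1)R_E) = (5.3 − 0.7)/(150 + 51×0.12) = 0.0295 mA.
I_C = β·I_B = 50×0.0295 = 1.47 mA.
V_CE = V_CC − I_C·R_C − I_E·R_E = 6.7 − 1.47×3.9 − 1.5×0.12 = 0.774 V > V_CE(sat), so the active-region assumption holds.

active; I_C ≈ 1.5 mA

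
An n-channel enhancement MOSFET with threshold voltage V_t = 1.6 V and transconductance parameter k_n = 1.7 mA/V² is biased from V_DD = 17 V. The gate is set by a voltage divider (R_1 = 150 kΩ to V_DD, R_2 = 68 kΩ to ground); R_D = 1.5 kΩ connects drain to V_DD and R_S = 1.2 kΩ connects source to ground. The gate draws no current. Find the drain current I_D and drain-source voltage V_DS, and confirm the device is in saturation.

I_D ≈ 1.9 mA, V_DS ≈ 12 V

V_G = V_DD·R_2/(R_1+R_2) = 17×68/218 = 5.3 V.
Assume saturation: I_D = (k_n/2)(V_GS − V_t)² with V_GS = V_G − I_D·R_S = 5.3 − 1.2·I_D.
Substituting gives 1.22·I_D² − 8.55·I_D + 11.7 = 0, with roots I_D = 1.85 or 5.13 mA.
The root I_D = 5.13 mA gives V_GS = -0.858 V ≤ V_t, so take I_D = 1.85 mA.
Then V_GS = 3.08 V and V_DS = V_DD − I_D(R_D+R_S) = 17 − 1.85×2.7 = 12 V.
Saturation requires V_DS ≥ V_GS − V_t = 1.48 V; 12 ≥ 1.48 ✓.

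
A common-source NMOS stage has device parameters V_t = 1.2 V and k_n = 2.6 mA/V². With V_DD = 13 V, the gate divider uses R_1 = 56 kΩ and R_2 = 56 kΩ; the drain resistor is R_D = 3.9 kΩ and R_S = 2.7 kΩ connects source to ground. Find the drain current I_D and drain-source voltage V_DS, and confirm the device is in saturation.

V_G = V_DD·R_2/(R_1+R_2) = 13×56/112 = 6.5 V.
Assume saturation: I_D = (k_n/2)(V_GS − V_t)² with V_GS = V_G − I_D·R_S = 6.5 − 2.7·I_D.
Substituting gives 9.48·I_D² − 38.2·I_D + 36.5 = 0, with roots I_D = 1.56 or 2.47 mA.
The root I_D = 2.47 mA gives V_GS = -0.179 V ≤ V_t, so take I_D = 1.56 mA.
Then V_GS = 2.29 V and V_DS = V_DD − I_D(R_D+R_S) = 13 − 1.56×6.6 = 2.72 V.
Saturation requires V_DS ≥ V_GS − V_t = 1.09 V; 2.72 ≥ 1.09 ✓.

I_D ≈ 1.6 mA, V_DS ≈ 2.7 V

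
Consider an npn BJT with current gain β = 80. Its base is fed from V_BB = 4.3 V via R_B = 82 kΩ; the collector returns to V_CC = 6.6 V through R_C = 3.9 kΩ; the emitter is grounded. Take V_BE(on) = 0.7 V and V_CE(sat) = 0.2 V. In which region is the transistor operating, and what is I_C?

Assume active: I_B = (4.3 − 0.7)/82 = 0.0439 mA, giving I_C = β·I_B = 3.51 mA.
But then V_CE = 6.6 − 3.51×3.9 = -7.1 V < V_CE(sat) = 0.2 V — impossible in the active region.
So the transistor is saturated. With V_CE = 0.2 V, I_C = (V_CC − 0.2)/R_C = 6.4/3.9 = 1.64 mA.
Check: β·I_B = 3.51 mA > I_C = 1.64 mA, confirming saturation.

saturation; I_C ≈ 1.6 mA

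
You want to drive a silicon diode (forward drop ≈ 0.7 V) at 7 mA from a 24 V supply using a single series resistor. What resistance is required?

The resistor drops V_S − V_D = 24 − 0.7 = 23.3 V at 7 mA.
R = 23.3 V / 7 mA = 3.33 kΩ.

R ≈ 3.3 kΩ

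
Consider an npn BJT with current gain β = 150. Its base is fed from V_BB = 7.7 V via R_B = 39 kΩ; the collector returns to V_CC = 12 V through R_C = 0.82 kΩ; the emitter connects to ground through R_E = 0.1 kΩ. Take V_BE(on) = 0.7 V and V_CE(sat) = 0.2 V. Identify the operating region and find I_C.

Assume active: I_B = (7.7 − 0.7)/(39 + 151×0.1) = 0.129 mA, I_C = β·I_B = 19.4 mA.
Then V_CE = 12 − 19.4×0.82 − 19.5×0.1 = -5.87 V < 0.2 V — the active assumption fails.
Re-solve with V_CE = 0.2 V. KCL at the emitter: V_E/R_E = (V_BB−0.7−V_E)/R_B + (V_CC−0.2−V_E)/R_C, giving V_E = 1.3 V.
I_C = (V_CC − 0.2 − V_E)/R_C = (11.8 − 1.3)/0.82 = 12.8 mA.
Check: I_B = (7 − 1.3)/39 = 0.146 mA, and β·I_B = 21.9 mA > I_C, confirming saturation.

saturation; I_C ≈ 13 mA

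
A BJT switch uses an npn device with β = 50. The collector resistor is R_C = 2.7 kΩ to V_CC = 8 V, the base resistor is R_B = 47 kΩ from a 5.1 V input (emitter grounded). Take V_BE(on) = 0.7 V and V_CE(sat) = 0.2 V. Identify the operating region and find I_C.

saturation; I_C ≈ 2.9 mA

Assume active: I_B = (5.1 − 0.7)/47 = 0.0936 mA, giving I_C = β·I_B = 4.68 mA.
But then V_CE = 8 − 4.68×2.7 = -4.64 V < V_CE(sat) = 0.2 V — impossible in the active region.
So the transistor is saturated. With V_CE = 0.2 V, I_C = (V_CC − 0.2)/R_C = 7.8/2.7 = 2.89 mA.
Check: β·I_B = 4.68 mA > I_C = 2.89 mA, confirming saturation.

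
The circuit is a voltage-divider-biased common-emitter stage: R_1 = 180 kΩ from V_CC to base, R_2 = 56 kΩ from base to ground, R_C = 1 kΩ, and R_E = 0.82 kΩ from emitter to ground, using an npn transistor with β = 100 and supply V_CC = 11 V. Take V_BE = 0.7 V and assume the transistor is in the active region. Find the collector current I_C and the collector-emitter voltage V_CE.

Thevenize the base divider: V_Th = V_CC·R_2/(R_1+R_2) = 11×56/236 = 2.61 V, R_Th = R_1‖R_2 = 42.7 kΩ.
Base-emitter loop: V_Th = I_B·R_Th + V_BE + (β+1)I_B·R_E, so I_B = (2.61 − 0.7) / (42.7 + 101×0.82) = 0.0152 mA.
I_C = β·I_B = 100×0.0152 = 1.52 mA, and I_E = (β+1)I_B = 1.54 mA.
V_CE = V_CC − I_C·R_C − I_E·R_E = 11 − 1.52×1 − 1.54×0.82 = 8.22 V.
V_CE = 8.22 V > 0.2 V confirms active-region operation.

I_C ≈ 1.5 mA, V_CE ≈ 8.2 V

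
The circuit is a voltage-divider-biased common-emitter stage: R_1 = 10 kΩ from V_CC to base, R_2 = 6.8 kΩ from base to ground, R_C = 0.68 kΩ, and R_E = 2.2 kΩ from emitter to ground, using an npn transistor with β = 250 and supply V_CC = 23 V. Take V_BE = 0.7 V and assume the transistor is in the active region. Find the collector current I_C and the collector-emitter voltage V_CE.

I_C ≈ 3.9 mA, V_CE ≈ 12 V

Thevenize the base divider: V_Th = V_CC·R_2/(R_1+R_2) = 23×6.8/16.8 = 9.31 V, R_Th = R_1‖R_2 = 4.05 kΩ.
Base-emitter loop: V_Th = I_B·R_Th + V_BE + (β+1)I_B·R_E, so I_B = (9.31 − 0.7) / (4.05 + 251×2.2) = 0.0155 mA.
I_C = β·I_B = 250×0.0155 = 3.87 mA, and I_E = (β+1)I_B = 3.88 mA.
V_CE = V_CC − I_C·R_C − I_E·R_E = 23 − 3.87×0.68 − 3.88×2.2 = 11.8 V.
V_CE = 11.8 V > 0.2 V confirms active-region operation.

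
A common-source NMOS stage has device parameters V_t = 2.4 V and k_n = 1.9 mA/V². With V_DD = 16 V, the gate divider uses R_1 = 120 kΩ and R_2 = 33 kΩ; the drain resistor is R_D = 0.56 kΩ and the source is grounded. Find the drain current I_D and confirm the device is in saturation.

V_G = V_DD·R_2/(R_1+R_2) = 16×33/153 = 3.45 V. With the source grounded, V_GS = V_G = 3.45 V.
Assume saturation: I_D = (k_n/2)(V_GS − V_t)² = (1.9/2)×(3.45 − 2.4)² = 0.95×1.05² = 1.05 mA.
V_DS = V_DD − I_D·R_D = 16 − 1.05×0.56 = 15.4 V.
Saturation requires V_DS ≥ V_GS − V_t = 1.05 V; 15.4 ≥ 1.05 ✓.

I_D ≈ 1 mA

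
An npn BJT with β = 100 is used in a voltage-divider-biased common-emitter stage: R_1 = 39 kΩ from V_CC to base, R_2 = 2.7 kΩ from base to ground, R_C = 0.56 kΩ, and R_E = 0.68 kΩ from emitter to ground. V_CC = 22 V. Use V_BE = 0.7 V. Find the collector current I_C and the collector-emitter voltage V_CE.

Thevenize the base divider: V_Th = V_CC·R_2/(R_1+R_2) = 22×2.7/41.7 = 1.42 V, R_Th = R_1‖R_2 = 2.53 kΩ.
Base-emitter loop: V_Th = I_B·R_Th + V_BE + (β+1)I_B·R_E, so I_B = (1.42 − 0.7) / (2.53 + 101×0.68) = 0.0102 mA.
I_C = β·I_B = 100×0.0102 = 1.02 mA, and I_E = (β+1)I_B = 1.03 mA.
V_CE = V_CC − I_C·R_C − I_E·R_E = 22 − 1.02×0.56 − 1.03×0.68 = 20.7 V.
V_CE = 20.7 V > 0.2 V confirms active-region operation.

I_C ≈ 1 mA, V_CE ≈ 21 V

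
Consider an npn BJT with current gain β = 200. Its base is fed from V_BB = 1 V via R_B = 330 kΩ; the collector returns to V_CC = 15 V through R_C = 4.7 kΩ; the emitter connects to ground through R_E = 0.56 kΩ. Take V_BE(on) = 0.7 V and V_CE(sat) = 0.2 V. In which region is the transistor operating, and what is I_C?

active; I_C ≈ 0.14 mA

Assume active. Base-emitter loop: I_B = (V_BB − V_BE)/(R_B + (β+1)R_E) = (1 − 0.7)/(330 + 201×0.56) = 0.000678 mA.
I_C = β·I_B = 200×0.000678 = 0.136 mA.
V_CE = V_CC − I_C·R_C − I_E·R_E = 15 − 0.136×4.7 − 0.136×0.56 = 14.3 V > V_CE(sat), so the active-region assumption holds.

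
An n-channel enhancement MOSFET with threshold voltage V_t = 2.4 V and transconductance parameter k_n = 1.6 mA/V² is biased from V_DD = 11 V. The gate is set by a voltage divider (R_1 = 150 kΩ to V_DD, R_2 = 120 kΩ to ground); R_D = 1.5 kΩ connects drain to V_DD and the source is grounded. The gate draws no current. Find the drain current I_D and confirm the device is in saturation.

I_D ≈ 5 mA

V_G = V_DD·R_2/(R_1+R_2) = 11×120/270 = 4.89 V. With the source grounded, V_GS = V_G = 4.89 V.
Assume saturation: I_D = (k_n/2)(V_GS − V_t)² = (1.6/2)×(4.89 − 2.4)² = 0.8×2.49² = 4.96 mA.
V_DS = V_DD − I_D·R_D = 11 − 4.96×1.5 = 3.57 V.
Saturation requires V_DS ≥ V_GS − V_t = 2.49 V; 3.57 ≥ 2.49 ✓.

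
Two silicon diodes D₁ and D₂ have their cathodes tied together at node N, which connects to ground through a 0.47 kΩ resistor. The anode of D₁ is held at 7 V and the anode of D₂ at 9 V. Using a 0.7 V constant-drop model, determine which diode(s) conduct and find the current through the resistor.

Assume both conduct. Then node N would need to be at both 7−0.7 = 6.3 V and 9−0.7 = 8.3 V, which is impossible.
Assume only D₂ conducts: V_N = 9 − 0.7 = 8.3 V, so I_R = 8.3/0.47 = 17.7 mA.
Check D₁: its anode-to-cathode voltage is 7 − 8.3 = -1.3 V < 0.7 V, so it is off. The assumption is consistent.

Only D₂ conducts; I_R ≈ 18 mA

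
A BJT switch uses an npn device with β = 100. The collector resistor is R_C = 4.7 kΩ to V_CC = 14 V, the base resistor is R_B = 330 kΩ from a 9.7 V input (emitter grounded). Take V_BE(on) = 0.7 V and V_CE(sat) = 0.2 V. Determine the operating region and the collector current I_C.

Assume active. Base-emitter loop: I_B = (V_BB − V_BE)/R_B = (9.7 − 0.7)/330 = 0.0273 mA.
I_C = β·I_B = 100×0.0273 = 2.73 mA.
V_CE = V_CC − I_C·R_C = 14 − 2.73×4.7 = 1.18 V > V_CE(sat), so the active-region assumption holds.

active; I_C ≈ 2.7 mA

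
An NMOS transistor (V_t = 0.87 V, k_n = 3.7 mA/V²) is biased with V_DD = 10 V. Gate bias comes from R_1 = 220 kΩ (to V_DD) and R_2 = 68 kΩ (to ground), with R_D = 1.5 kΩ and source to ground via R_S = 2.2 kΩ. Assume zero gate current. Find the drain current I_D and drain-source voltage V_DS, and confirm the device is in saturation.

I_D ≈ 0.45 mA, V_DS ≈ 8.3 V

V_G = V_DD·R_2/(R_1+R_2) = 10×68/288 = 2.36 V.
Assume saturation: I_D = (k_n/2)(V_GS − V_t)² with V_GS = V_G − I_D·R_S = 2.36 − 2.2·I_D.
Substituting gives 8.95·I_D² − 13.1·I_D + 4.11 = 0, with roots I_D = 0.453 or 1.01 mA.
The root I_D = 1.01 mA gives V_GS = 0.13 V ≤ V_t, so take I_D = 0.453 mA.
Then V_GS = 1.36 V and V_DS = V_DD − I_D(R_D+R_S) = 10 − 0.453×3.7 = 8.32 V.
Saturation requires V_DS ≥ V_GS − V_t = 0.495 V; 8.32 ≥ 0.495 ✓.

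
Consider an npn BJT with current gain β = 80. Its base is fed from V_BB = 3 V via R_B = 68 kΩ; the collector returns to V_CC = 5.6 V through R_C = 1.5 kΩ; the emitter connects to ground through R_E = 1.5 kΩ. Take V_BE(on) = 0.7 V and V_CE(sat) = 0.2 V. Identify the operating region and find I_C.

Assume active. Base-emitter loop: I_B = (V_BB − V_BE)/(R_B + (β+1)R_E) = (3 − 0.7)/(68 + 81×1.5) = 0.0121 mA.
I_C = β·I_B = 80×0.0121 = 0.971 mA.
V_CE = V_CC − I_C·R_C − I_E·R_E = 5.6 − 0.971×1.5 − 0.983×1.5 = 2.67 V > V_CE(sat), so the active-region assumption holds.

active; I_C ≈ 0.97 mA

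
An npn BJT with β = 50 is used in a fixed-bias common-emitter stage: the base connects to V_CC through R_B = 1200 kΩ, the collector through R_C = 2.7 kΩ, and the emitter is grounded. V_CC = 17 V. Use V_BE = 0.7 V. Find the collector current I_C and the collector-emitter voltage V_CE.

Base loop: V_CC = I_B·R_B + V_BE, so I_B = (17 − 0.7)/1200 kΩ = 0.0136 mA.
In the active region I_C = β·I_B = 50 × 0.0136 = 0.679 mA.
Collector loop: V_CE = V_CC − I_C·R_C = 17 − 0.679×2.7 = 15.2 V.
Since V_CE = 15.2 V > V_CE(sat) ≈ 0.2 V, the transistor is in the active region as assumed.

I_C ≈ 0.68 mA, V_CE ≈ 15 V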